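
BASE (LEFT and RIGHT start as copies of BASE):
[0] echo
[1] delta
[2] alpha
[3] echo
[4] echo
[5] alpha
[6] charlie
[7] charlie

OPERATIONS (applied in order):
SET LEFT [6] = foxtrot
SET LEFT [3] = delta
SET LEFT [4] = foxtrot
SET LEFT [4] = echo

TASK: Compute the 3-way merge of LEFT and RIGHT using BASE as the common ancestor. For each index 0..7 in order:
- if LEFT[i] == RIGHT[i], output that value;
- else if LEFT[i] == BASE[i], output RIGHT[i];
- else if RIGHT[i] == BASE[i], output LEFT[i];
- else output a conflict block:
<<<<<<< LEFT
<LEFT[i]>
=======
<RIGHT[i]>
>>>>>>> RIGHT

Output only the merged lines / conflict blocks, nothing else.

Answer: echo
delta
alpha
delta
echo
alpha
foxtrot
charlie

Derivation:
Final LEFT:  [echo, delta, alpha, delta, echo, alpha, foxtrot, charlie]
Final RIGHT: [echo, delta, alpha, echo, echo, alpha, charlie, charlie]
i=0: L=echo R=echo -> agree -> echo
i=1: L=delta R=delta -> agree -> delta
i=2: L=alpha R=alpha -> agree -> alpha
i=3: L=delta, R=echo=BASE -> take LEFT -> delta
i=4: L=echo R=echo -> agree -> echo
i=5: L=alpha R=alpha -> agree -> alpha
i=6: L=foxtrot, R=charlie=BASE -> take LEFT -> foxtrot
i=7: L=charlie R=charlie -> agree -> charlie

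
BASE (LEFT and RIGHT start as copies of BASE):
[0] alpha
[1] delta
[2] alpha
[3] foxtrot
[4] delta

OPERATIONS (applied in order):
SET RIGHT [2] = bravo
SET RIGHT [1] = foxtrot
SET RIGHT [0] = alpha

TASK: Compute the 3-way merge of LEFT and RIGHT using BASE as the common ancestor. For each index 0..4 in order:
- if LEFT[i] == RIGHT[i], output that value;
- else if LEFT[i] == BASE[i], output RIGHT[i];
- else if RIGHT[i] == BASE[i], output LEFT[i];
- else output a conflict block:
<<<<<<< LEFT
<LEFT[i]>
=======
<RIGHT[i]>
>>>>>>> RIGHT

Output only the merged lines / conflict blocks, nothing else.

Answer: alpha
foxtrot
bravo
foxtrot
delta

Derivation:
Final LEFT:  [alpha, delta, alpha, foxtrot, delta]
Final RIGHT: [alpha, foxtrot, bravo, foxtrot, delta]
i=0: L=alpha R=alpha -> agree -> alpha
i=1: L=delta=BASE, R=foxtrot -> take RIGHT -> foxtrot
i=2: L=alpha=BASE, R=bravo -> take RIGHT -> bravo
i=3: L=foxtrot R=foxtrot -> agree -> foxtrot
i=4: L=delta R=delta -> agree -> delta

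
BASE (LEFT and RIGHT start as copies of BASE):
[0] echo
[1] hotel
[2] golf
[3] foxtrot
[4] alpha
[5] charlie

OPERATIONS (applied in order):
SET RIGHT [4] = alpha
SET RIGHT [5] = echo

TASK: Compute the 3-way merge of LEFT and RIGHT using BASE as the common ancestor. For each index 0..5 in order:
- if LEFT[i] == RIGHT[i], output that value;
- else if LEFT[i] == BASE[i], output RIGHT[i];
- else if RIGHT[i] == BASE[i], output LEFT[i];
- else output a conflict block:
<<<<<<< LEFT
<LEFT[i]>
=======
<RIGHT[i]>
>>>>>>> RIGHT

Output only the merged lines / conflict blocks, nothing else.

Answer: echo
hotel
golf
foxtrot
alpha
echo

Derivation:
Final LEFT:  [echo, hotel, golf, foxtrot, alpha, charlie]
Final RIGHT: [echo, hotel, golf, foxtrot, alpha, echo]
i=0: L=echo R=echo -> agree -> echo
i=1: L=hotel R=hotel -> agree -> hotel
i=2: L=golf R=golf -> agree -> golf
i=3: L=foxtrot R=foxtrot -> agree -> foxtrot
i=4: L=alpha R=alpha -> agree -> alpha
i=5: L=charlie=BASE, R=echo -> take RIGHT -> echo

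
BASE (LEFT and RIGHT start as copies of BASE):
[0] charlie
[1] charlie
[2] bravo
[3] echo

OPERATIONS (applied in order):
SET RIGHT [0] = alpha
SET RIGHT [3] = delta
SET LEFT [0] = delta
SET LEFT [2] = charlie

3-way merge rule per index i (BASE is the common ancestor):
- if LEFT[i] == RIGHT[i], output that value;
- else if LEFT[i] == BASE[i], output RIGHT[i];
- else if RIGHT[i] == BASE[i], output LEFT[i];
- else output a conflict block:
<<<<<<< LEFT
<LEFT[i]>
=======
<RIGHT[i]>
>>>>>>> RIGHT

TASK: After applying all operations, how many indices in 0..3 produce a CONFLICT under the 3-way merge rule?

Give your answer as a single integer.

Final LEFT:  [delta, charlie, charlie, echo]
Final RIGHT: [alpha, charlie, bravo, delta]
i=0: BASE=charlie L=delta R=alpha all differ -> CONFLICT
i=1: L=charlie R=charlie -> agree -> charlie
i=2: L=charlie, R=bravo=BASE -> take LEFT -> charlie
i=3: L=echo=BASE, R=delta -> take RIGHT -> delta
Conflict count: 1

Answer: 1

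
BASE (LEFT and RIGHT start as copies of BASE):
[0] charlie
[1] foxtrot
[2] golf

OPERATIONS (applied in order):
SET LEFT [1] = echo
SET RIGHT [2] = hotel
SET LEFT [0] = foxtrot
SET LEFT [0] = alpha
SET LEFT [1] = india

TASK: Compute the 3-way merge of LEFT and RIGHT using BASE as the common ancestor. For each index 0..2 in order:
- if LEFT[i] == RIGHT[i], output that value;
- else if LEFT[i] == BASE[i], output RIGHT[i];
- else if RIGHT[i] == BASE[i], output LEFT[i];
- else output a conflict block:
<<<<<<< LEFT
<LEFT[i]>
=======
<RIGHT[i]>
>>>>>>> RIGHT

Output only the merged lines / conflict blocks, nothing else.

Final LEFT:  [alpha, india, golf]
Final RIGHT: [charlie, foxtrot, hotel]
i=0: L=alpha, R=charlie=BASE -> take LEFT -> alpha
i=1: L=india, R=foxtrot=BASE -> take LEFT -> india
i=2: L=golf=BASE, R=hotel -> take RIGHT -> hotel

Answer: alpha
india
hotel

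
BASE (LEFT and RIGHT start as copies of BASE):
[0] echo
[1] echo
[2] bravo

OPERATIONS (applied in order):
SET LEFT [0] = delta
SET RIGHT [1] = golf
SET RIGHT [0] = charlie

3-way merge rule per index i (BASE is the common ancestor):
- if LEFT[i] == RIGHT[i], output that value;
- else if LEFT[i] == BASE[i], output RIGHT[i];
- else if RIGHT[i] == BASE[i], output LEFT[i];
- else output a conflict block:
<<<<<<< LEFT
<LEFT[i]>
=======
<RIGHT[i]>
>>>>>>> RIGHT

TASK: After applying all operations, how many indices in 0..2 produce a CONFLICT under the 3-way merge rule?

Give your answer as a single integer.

Final LEFT:  [delta, echo, bravo]
Final RIGHT: [charlie, golf, bravo]
i=0: BASE=echo L=delta R=charlie all differ -> CONFLICT
i=1: L=echo=BASE, R=golf -> take RIGHT -> golf
i=2: L=bravo R=bravo -> agree -> bravo
Conflict count: 1

Answer: 1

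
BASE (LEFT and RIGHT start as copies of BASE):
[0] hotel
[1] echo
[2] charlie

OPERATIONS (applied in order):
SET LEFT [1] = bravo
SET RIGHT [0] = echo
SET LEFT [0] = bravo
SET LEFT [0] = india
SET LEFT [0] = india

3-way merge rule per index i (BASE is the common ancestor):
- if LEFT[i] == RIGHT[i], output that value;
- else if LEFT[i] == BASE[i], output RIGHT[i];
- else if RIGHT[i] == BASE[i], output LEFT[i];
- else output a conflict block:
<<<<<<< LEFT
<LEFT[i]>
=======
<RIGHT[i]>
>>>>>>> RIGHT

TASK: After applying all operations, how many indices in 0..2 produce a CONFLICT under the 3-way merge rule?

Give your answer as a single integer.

Final LEFT:  [india, bravo, charlie]
Final RIGHT: [echo, echo, charlie]
i=0: BASE=hotel L=india R=echo all differ -> CONFLICT
i=1: L=bravo, R=echo=BASE -> take LEFT -> bravo
i=2: L=charlie R=charlie -> agree -> charlie
Conflict count: 1

Answer: 1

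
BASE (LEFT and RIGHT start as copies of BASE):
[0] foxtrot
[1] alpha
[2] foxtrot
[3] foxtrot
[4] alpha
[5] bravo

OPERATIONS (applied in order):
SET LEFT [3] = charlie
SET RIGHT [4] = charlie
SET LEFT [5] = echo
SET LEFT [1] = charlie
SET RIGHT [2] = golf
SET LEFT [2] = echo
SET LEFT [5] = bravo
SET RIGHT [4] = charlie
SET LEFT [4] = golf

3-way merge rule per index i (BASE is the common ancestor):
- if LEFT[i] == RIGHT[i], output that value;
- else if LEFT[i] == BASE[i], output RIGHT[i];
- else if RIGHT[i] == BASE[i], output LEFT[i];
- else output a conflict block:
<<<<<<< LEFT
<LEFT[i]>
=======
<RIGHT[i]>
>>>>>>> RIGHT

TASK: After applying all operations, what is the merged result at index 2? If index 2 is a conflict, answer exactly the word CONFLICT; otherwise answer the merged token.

Final LEFT:  [foxtrot, charlie, echo, charlie, golf, bravo]
Final RIGHT: [foxtrot, alpha, golf, foxtrot, charlie, bravo]
i=0: L=foxtrot R=foxtrot -> agree -> foxtrot
i=1: L=charlie, R=alpha=BASE -> take LEFT -> charlie
i=2: BASE=foxtrot L=echo R=golf all differ -> CONFLICT
i=3: L=charlie, R=foxtrot=BASE -> take LEFT -> charlie
i=4: BASE=alpha L=golf R=charlie all differ -> CONFLICT
i=5: L=bravo R=bravo -> agree -> bravo
Index 2 -> CONFLICT

Answer: CONFLICT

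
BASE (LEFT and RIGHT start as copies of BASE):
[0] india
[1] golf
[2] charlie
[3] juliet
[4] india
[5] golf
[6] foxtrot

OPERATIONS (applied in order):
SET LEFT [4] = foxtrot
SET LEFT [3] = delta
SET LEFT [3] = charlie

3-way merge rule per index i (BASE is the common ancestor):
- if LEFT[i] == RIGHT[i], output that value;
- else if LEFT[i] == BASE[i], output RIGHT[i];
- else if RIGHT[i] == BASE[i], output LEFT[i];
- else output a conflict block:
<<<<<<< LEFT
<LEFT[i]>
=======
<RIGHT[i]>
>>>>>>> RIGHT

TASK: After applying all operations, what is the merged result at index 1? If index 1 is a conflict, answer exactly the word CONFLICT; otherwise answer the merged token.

Answer: golf

Derivation:
Final LEFT:  [india, golf, charlie, charlie, foxtrot, golf, foxtrot]
Final RIGHT: [india, golf, charlie, juliet, india, golf, foxtrot]
i=0: L=india R=india -> agree -> india
i=1: L=golf R=golf -> agree -> golf
i=2: L=charlie R=charlie -> agree -> charlie
i=3: L=charlie, R=juliet=BASE -> take LEFT -> charlie
i=4: L=foxtrot, R=india=BASE -> take LEFT -> foxtrot
i=5: L=golf R=golf -> agree -> golf
i=6: L=foxtrot R=foxtrot -> agree -> foxtrot
Index 1 -> golf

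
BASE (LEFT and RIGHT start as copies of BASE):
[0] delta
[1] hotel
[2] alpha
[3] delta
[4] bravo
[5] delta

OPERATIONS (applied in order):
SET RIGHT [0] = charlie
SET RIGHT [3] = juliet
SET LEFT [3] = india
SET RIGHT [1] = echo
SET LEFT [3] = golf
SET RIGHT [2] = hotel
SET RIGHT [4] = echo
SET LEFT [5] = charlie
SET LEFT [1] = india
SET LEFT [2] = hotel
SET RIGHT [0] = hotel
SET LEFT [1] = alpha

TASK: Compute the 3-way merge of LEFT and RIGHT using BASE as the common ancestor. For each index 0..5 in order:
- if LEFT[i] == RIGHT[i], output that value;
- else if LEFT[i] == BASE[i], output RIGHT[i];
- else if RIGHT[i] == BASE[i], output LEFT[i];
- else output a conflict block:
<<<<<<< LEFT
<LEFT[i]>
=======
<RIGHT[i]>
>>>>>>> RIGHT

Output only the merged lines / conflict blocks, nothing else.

Answer: hotel
<<<<<<< LEFT
alpha
=======
echo
>>>>>>> RIGHT
hotel
<<<<<<< LEFT
golf
=======
juliet
>>>>>>> RIGHT
echo
charlie

Derivation:
Final LEFT:  [delta, alpha, hotel, golf, bravo, charlie]
Final RIGHT: [hotel, echo, hotel, juliet, echo, delta]
i=0: L=delta=BASE, R=hotel -> take RIGHT -> hotel
i=1: BASE=hotel L=alpha R=echo all differ -> CONFLICT
i=2: L=hotel R=hotel -> agree -> hotel
i=3: BASE=delta L=golf R=juliet all differ -> CONFLICT
i=4: L=bravo=BASE, R=echo -> take RIGHT -> echo
i=5: L=charlie, R=delta=BASE -> take LEFT -> charlie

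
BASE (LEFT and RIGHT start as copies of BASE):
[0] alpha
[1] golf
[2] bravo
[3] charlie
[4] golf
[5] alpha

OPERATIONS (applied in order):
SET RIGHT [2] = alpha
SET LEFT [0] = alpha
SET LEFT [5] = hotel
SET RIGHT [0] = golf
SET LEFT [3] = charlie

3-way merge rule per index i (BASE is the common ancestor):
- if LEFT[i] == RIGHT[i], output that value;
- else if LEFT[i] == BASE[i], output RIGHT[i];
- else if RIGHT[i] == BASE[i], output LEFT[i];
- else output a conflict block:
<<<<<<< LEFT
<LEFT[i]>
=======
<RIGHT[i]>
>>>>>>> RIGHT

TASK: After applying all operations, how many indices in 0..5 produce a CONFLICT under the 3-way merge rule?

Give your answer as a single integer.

Final LEFT:  [alpha, golf, bravo, charlie, golf, hotel]
Final RIGHT: [golf, golf, alpha, charlie, golf, alpha]
i=0: L=alpha=BASE, R=golf -> take RIGHT -> golf
i=1: L=golf R=golf -> agree -> golf
i=2: L=bravo=BASE, R=alpha -> take RIGHT -> alpha
i=3: L=charlie R=charlie -> agree -> charlie
i=4: L=golf R=golf -> agree -> golf
i=5: L=hotel, R=alpha=BASE -> take LEFT -> hotel
Conflict count: 0

Answer: 0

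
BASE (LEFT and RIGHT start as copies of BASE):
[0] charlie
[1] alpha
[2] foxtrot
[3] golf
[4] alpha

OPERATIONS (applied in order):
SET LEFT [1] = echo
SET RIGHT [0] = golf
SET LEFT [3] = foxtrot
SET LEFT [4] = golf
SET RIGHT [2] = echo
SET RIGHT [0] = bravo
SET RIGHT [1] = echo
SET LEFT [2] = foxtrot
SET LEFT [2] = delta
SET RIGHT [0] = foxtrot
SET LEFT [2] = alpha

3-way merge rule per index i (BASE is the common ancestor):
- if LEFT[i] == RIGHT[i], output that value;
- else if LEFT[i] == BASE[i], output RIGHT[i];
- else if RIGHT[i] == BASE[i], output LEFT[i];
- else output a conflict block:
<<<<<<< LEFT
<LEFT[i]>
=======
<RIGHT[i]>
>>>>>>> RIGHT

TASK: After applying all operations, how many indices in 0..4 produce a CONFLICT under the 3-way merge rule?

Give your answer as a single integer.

Answer: 1

Derivation:
Final LEFT:  [charlie, echo, alpha, foxtrot, golf]
Final RIGHT: [foxtrot, echo, echo, golf, alpha]
i=0: L=charlie=BASE, R=foxtrot -> take RIGHT -> foxtrot
i=1: L=echo R=echo -> agree -> echo
i=2: BASE=foxtrot L=alpha R=echo all differ -> CONFLICT
i=3: L=foxtrot, R=golf=BASE -> take LEFT -> foxtrot
i=4: L=golf, R=alpha=BASE -> take LEFT -> golf
Conflict count: 1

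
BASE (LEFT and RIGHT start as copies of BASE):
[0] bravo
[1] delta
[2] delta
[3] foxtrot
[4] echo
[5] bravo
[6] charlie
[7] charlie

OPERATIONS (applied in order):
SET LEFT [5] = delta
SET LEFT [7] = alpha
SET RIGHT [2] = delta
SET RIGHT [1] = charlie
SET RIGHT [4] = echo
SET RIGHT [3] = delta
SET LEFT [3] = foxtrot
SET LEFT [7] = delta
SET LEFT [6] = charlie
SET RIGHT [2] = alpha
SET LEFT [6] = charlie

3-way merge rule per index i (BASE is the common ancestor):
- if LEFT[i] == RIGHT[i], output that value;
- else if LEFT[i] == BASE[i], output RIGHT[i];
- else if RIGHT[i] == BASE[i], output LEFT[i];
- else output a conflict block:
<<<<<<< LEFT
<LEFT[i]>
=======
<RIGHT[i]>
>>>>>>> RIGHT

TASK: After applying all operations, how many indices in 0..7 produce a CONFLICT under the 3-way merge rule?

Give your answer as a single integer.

Final LEFT:  [bravo, delta, delta, foxtrot, echo, delta, charlie, delta]
Final RIGHT: [bravo, charlie, alpha, delta, echo, bravo, charlie, charlie]
i=0: L=bravo R=bravo -> agree -> bravo
i=1: L=delta=BASE, R=charlie -> take RIGHT -> charlie
i=2: L=delta=BASE, R=alpha -> take RIGHT -> alpha
i=3: L=foxtrot=BASE, R=delta -> take RIGHT -> delta
i=4: L=echo R=echo -> agree -> echo
i=5: L=delta, R=bravo=BASE -> take LEFT -> delta
i=6: L=charlie R=charlie -> agree -> charlie
i=7: L=delta, R=charlie=BASE -> take LEFT -> delta
Conflict count: 0

Answer: 0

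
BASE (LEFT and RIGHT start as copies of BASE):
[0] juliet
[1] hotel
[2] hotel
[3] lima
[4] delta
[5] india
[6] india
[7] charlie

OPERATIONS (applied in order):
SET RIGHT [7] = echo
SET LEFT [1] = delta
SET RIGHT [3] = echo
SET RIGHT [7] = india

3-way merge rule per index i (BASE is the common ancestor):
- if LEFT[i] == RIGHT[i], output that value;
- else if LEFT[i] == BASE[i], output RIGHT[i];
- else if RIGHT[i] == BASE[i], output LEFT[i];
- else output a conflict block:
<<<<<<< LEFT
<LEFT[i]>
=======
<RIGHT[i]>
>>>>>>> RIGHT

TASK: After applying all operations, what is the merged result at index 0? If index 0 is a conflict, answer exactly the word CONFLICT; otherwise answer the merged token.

Answer: juliet

Derivation:
Final LEFT:  [juliet, delta, hotel, lima, delta, india, india, charlie]
Final RIGHT: [juliet, hotel, hotel, echo, delta, india, india, india]
i=0: L=juliet R=juliet -> agree -> juliet
i=1: L=delta, R=hotel=BASE -> take LEFT -> delta
i=2: L=hotel R=hotel -> agree -> hotel
i=3: L=lima=BASE, R=echo -> take RIGHT -> echo
i=4: L=delta R=delta -> agree -> delta
i=5: L=india R=india -> agree -> india
i=6: L=india R=india -> agree -> india
i=7: L=charlie=BASE, R=india -> take RIGHT -> india
Index 0 -> juliet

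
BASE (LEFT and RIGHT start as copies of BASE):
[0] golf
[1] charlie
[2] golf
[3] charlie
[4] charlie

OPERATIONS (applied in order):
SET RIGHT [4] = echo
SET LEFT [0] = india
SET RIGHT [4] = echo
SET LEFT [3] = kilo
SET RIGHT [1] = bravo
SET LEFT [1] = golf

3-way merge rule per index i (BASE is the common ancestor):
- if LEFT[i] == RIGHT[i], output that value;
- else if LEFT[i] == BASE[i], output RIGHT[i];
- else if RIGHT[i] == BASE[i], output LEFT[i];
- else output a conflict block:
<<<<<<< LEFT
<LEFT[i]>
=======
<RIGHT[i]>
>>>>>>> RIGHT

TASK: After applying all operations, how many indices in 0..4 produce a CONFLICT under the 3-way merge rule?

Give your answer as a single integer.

Answer: 1

Derivation:
Final LEFT:  [india, golf, golf, kilo, charlie]
Final RIGHT: [golf, bravo, golf, charlie, echo]
i=0: L=india, R=golf=BASE -> take LEFT -> india
i=1: BASE=charlie L=golf R=bravo all differ -> CONFLICT
i=2: L=golf R=golf -> agree -> golf
i=3: L=kilo, R=charlie=BASE -> take LEFT -> kilo
i=4: L=charlie=BASE, R=echo -> take RIGHT -> echo
Conflict count: 1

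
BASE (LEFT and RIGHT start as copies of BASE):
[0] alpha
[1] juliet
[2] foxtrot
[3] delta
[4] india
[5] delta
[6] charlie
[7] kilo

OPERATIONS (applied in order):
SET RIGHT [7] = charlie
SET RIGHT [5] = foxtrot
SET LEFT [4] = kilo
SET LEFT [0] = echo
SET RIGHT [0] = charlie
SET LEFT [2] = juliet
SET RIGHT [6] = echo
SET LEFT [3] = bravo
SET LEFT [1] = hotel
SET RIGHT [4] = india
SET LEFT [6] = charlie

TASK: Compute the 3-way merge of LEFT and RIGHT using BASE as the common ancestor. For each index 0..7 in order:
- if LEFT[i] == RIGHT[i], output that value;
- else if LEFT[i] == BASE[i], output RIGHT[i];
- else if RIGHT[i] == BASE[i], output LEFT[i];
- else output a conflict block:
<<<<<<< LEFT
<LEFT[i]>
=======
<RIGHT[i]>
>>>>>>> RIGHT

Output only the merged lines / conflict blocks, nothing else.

Answer: <<<<<<< LEFT
echo
=======
charlie
>>>>>>> RIGHT
hotel
juliet
bravo
kilo
foxtrot
echo
charlie

Derivation:
Final LEFT:  [echo, hotel, juliet, bravo, kilo, delta, charlie, kilo]
Final RIGHT: [charlie, juliet, foxtrot, delta, india, foxtrot, echo, charlie]
i=0: BASE=alpha L=echo R=charlie all differ -> CONFLICT
i=1: L=hotel, R=juliet=BASE -> take LEFT -> hotel
i=2: L=juliet, R=foxtrot=BASE -> take LEFT -> juliet
i=3: L=bravo, R=delta=BASE -> take LEFT -> bravo
i=4: L=kilo, R=india=BASE -> take LEFT -> kilo
i=5: L=delta=BASE, R=foxtrot -> take RIGHT -> foxtrot
i=6: L=charlie=BASE, R=echo -> take RIGHT -> echo
i=7: L=kilo=BASE, R=charlie -> take RIGHT -> charlie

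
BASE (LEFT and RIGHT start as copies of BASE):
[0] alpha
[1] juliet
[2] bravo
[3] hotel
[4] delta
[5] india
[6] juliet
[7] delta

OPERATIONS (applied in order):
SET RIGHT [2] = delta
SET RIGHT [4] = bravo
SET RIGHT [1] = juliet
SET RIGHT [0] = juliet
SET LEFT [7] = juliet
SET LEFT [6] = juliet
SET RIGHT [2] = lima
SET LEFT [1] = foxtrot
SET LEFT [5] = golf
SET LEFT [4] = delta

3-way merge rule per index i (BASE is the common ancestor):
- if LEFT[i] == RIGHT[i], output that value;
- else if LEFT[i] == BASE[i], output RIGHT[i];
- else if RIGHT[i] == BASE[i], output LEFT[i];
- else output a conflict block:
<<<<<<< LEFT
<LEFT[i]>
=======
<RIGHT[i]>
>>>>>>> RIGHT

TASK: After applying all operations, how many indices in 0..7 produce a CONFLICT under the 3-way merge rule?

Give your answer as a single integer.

Final LEFT:  [alpha, foxtrot, bravo, hotel, delta, golf, juliet, juliet]
Final RIGHT: [juliet, juliet, lima, hotel, bravo, india, juliet, delta]
i=0: L=alpha=BASE, R=juliet -> take RIGHT -> juliet
i=1: L=foxtrot, R=juliet=BASE -> take LEFT -> foxtrot
i=2: L=bravo=BASE, R=lima -> take RIGHT -> lima
i=3: L=hotel R=hotel -> agree -> hotel
i=4: L=delta=BASE, R=bravo -> take RIGHT -> bravo
i=5: L=golf, R=india=BASE -> take LEFT -> golf
i=6: L=juliet R=juliet -> agree -> juliet
i=7: L=juliet, R=delta=BASE -> take LEFT -> juliet
Conflict count: 0

Answer: 0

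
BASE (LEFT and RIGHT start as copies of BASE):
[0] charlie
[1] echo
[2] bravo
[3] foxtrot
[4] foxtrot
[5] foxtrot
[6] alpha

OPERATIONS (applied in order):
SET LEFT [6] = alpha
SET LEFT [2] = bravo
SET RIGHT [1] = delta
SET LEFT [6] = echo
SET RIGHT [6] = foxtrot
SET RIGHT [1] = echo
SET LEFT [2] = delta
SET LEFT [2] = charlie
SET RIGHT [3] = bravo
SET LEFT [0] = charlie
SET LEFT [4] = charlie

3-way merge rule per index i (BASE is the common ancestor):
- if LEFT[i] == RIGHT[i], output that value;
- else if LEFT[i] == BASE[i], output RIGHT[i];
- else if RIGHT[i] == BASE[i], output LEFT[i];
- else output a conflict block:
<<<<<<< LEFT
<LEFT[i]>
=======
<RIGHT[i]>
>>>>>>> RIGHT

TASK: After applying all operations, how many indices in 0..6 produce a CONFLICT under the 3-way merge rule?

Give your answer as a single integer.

Answer: 1

Derivation:
Final LEFT:  [charlie, echo, charlie, foxtrot, charlie, foxtrot, echo]
Final RIGHT: [charlie, echo, bravo, bravo, foxtrot, foxtrot, foxtrot]
i=0: L=charlie R=charlie -> agree -> charlie
i=1: L=echo R=echo -> agree -> echo
i=2: L=charlie, R=bravo=BASE -> take LEFT -> charlie
i=3: L=foxtrot=BASE, R=bravo -> take RIGHT -> bravo
i=4: L=charlie, R=foxtrot=BASE -> take LEFT -> charlie
i=5: L=foxtrot R=foxtrot -> agree -> foxtrot
i=6: BASE=alpha L=echo R=foxtrot all differ -> CONFLICT
Conflict count: 1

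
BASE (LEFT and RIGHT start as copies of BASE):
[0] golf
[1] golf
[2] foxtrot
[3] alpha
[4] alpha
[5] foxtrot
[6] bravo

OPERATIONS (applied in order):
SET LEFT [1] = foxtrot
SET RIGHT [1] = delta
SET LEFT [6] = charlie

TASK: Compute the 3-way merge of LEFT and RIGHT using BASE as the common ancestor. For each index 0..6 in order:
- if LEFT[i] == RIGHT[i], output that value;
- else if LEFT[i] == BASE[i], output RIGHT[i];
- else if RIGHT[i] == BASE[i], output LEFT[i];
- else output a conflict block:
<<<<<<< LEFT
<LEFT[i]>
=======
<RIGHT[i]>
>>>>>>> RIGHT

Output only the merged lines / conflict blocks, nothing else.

Answer: golf
<<<<<<< LEFT
foxtrot
=======
delta
>>>>>>> RIGHT
foxtrot
alpha
alpha
foxtrot
charlie

Derivation:
Final LEFT:  [golf, foxtrot, foxtrot, alpha, alpha, foxtrot, charlie]
Final RIGHT: [golf, delta, foxtrot, alpha, alpha, foxtrot, bravo]
i=0: L=golf R=golf -> agree -> golf
i=1: BASE=golf L=foxtrot R=delta all differ -> CONFLICT
i=2: L=foxtrot R=foxtrot -> agree -> foxtrot
i=3: L=alpha R=alpha -> agree -> alpha
i=4: L=alpha R=alpha -> agree -> alpha
i=5: L=foxtrot R=foxtrot -> agree -> foxtrot
i=6: L=charlie, R=bravo=BASE -> take LEFT -> charlie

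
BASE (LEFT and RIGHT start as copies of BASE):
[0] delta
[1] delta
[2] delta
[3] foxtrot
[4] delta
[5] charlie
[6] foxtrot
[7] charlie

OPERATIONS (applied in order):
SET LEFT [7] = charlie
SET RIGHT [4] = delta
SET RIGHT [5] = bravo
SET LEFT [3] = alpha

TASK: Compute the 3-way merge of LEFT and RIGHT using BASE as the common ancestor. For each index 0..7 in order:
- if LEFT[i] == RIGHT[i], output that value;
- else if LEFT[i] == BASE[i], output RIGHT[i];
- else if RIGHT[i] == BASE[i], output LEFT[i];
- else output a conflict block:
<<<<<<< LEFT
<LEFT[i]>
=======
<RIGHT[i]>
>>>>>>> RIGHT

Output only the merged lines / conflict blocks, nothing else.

Final LEFT:  [delta, delta, delta, alpha, delta, charlie, foxtrot, charlie]
Final RIGHT: [delta, delta, delta, foxtrot, delta, bravo, foxtrot, charlie]
i=0: L=delta R=delta -> agree -> delta
i=1: L=delta R=delta -> agree -> delta
i=2: L=delta R=delta -> agree -> delta
i=3: L=alpha, R=foxtrot=BASE -> take LEFT -> alpha
i=4: L=delta R=delta -> agree -> delta
i=5: L=charlie=BASE, R=bravo -> take RIGHT -> bravo
i=6: L=foxtrot R=foxtrot -> agree -> foxtrot
i=7: L=charlie R=charlie -> agree -> charlie

Answer: delta
delta
delta
alpha
delta
bravo
foxtrot
charlie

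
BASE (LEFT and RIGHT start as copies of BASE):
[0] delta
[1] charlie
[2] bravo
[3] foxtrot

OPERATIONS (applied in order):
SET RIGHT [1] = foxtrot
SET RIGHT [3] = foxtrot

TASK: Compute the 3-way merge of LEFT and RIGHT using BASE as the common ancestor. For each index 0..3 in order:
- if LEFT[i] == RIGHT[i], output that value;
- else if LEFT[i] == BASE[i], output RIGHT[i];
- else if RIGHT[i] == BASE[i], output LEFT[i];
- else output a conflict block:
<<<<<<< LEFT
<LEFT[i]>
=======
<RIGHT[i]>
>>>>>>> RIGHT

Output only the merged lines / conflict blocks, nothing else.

Answer: delta
foxtrot
bravo
foxtrot

Derivation:
Final LEFT:  [delta, charlie, bravo, foxtrot]
Final RIGHT: [delta, foxtrot, bravo, foxtrot]
i=0: L=delta R=delta -> agree -> delta
i=1: L=charlie=BASE, R=foxtrot -> take RIGHT -> foxtrot
i=2: L=bravo R=bravo -> agree -> bravo
i=3: L=foxtrot R=foxtrot -> agree -> foxtrot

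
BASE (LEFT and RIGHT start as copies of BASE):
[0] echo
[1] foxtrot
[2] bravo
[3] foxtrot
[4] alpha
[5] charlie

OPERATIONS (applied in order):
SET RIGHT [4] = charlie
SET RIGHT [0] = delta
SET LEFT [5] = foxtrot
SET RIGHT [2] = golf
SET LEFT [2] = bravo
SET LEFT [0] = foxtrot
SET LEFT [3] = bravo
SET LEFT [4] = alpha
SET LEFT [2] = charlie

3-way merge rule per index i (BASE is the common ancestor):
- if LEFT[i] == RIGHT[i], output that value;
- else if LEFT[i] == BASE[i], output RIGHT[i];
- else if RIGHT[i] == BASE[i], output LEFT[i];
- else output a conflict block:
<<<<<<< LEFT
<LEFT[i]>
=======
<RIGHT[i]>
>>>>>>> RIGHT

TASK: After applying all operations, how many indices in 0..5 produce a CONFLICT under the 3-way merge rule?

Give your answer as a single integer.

Final LEFT:  [foxtrot, foxtrot, charlie, bravo, alpha, foxtrot]
Final RIGHT: [delta, foxtrot, golf, foxtrot, charlie, charlie]
i=0: BASE=echo L=foxtrot R=delta all differ -> CONFLICT
i=1: L=foxtrot R=foxtrot -> agree -> foxtrot
i=2: BASE=bravo L=charlie R=golf all differ -> CONFLICT
i=3: L=bravo, R=foxtrot=BASE -> take LEFT -> bravo
i=4: L=alpha=BASE, R=charlie -> take RIGHT -> charlie
i=5: L=foxtrot, R=charlie=BASE -> take LEFT -> foxtrot
Conflict count: 2

Answer: 2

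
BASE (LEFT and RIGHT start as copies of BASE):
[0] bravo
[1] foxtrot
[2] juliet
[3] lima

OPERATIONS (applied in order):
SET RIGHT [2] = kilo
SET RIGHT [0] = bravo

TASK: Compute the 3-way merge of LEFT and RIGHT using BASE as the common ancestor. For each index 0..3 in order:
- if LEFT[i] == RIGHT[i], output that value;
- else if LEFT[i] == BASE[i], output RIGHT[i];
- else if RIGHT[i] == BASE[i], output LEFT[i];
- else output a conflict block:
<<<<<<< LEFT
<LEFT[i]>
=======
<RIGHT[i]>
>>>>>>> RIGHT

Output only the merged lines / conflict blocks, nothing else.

Answer: bravo
foxtrot
kilo
lima

Derivation:
Final LEFT:  [bravo, foxtrot, juliet, lima]
Final RIGHT: [bravo, foxtrot, kilo, lima]
i=0: L=bravo R=bravo -> agree -> bravo
i=1: L=foxtrot R=foxtrot -> agree -> foxtrot
i=2: L=juliet=BASE, R=kilo -> take RIGHT -> kilo
i=3: L=lima R=lima -> agree -> lima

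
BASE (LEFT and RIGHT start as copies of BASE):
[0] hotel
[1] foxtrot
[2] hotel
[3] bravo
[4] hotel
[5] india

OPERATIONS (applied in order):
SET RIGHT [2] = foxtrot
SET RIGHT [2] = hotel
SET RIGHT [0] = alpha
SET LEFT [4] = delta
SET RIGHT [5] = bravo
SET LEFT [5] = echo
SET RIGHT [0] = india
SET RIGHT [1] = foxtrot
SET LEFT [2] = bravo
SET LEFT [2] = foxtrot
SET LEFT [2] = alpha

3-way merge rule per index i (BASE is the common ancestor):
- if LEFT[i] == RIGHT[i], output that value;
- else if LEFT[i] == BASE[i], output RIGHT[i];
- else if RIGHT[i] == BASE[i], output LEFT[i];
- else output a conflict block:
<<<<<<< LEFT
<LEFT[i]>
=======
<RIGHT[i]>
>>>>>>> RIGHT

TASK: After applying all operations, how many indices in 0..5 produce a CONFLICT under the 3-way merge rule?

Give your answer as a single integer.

Final LEFT:  [hotel, foxtrot, alpha, bravo, delta, echo]
Final RIGHT: [india, foxtrot, hotel, bravo, hotel, bravo]
i=0: L=hotel=BASE, R=india -> take RIGHT -> india
i=1: L=foxtrot R=foxtrot -> agree -> foxtrot
i=2: L=alpha, R=hotel=BASE -> take LEFT -> alpha
i=3: L=bravo R=bravo -> agree -> bravo
i=4: L=delta, R=hotel=BASE -> take LEFT -> delta
i=5: BASE=india L=echo R=bravo all differ -> CONFLICT
Conflict count: 1

Answer: 1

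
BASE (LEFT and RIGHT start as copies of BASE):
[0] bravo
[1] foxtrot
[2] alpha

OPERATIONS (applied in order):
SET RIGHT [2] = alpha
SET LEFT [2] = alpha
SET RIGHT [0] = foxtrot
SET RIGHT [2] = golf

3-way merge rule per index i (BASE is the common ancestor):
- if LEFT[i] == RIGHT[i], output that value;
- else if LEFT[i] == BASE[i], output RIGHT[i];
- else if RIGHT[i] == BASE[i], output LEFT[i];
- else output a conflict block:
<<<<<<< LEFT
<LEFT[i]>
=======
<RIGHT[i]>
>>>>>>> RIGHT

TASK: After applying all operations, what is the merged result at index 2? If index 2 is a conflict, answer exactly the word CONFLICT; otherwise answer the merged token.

Final LEFT:  [bravo, foxtrot, alpha]
Final RIGHT: [foxtrot, foxtrot, golf]
i=0: L=bravo=BASE, R=foxtrot -> take RIGHT -> foxtrot
i=1: L=foxtrot R=foxtrot -> agree -> foxtrot
i=2: L=alpha=BASE, R=golf -> take RIGHT -> golf
Index 2 -> golf

Answer: golf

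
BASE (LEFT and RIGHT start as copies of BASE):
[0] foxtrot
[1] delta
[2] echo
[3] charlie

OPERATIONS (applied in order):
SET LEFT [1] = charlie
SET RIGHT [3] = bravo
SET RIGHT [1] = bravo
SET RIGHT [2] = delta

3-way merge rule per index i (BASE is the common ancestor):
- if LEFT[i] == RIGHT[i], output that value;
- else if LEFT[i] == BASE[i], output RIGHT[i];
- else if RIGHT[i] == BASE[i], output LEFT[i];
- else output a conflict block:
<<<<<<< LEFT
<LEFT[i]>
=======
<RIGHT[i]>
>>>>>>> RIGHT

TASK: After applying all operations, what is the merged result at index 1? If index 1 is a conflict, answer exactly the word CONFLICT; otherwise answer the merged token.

Answer: CONFLICT

Derivation:
Final LEFT:  [foxtrot, charlie, echo, charlie]
Final RIGHT: [foxtrot, bravo, delta, bravo]
i=0: L=foxtrot R=foxtrot -> agree -> foxtrot
i=1: BASE=delta L=charlie R=bravo all differ -> CONFLICT
i=2: L=echo=BASE, R=delta -> take RIGHT -> delta
i=3: L=charlie=BASE, R=bravo -> take RIGHT -> bravo
Index 1 -> CONFLICT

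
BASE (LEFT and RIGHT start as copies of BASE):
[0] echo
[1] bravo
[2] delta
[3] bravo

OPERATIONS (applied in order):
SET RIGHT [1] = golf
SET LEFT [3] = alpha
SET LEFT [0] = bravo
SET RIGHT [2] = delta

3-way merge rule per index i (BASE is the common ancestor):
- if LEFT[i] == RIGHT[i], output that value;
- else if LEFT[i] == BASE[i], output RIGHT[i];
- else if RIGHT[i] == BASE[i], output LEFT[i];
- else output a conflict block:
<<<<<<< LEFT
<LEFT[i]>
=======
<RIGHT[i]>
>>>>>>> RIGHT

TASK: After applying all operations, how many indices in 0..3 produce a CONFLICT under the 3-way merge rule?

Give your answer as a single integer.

Answer: 0

Derivation:
Final LEFT:  [bravo, bravo, delta, alpha]
Final RIGHT: [echo, golf, delta, bravo]
i=0: L=bravo, R=echo=BASE -> take LEFT -> bravo
i=1: L=bravo=BASE, R=golf -> take RIGHT -> golf
i=2: L=delta R=delta -> agree -> delta
i=3: L=alpha, R=bravo=BASE -> take LEFT -> alpha
Conflict count: 0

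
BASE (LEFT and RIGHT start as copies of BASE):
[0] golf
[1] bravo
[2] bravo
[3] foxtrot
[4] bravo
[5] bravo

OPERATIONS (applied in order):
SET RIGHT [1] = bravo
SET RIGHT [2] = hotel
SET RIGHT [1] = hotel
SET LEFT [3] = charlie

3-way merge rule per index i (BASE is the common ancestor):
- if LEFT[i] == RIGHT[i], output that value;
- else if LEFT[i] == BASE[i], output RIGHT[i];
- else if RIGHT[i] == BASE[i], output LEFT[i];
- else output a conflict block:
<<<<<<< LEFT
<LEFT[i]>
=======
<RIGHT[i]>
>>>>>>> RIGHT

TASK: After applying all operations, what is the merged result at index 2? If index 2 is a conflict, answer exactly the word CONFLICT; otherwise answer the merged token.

Final LEFT:  [golf, bravo, bravo, charlie, bravo, bravo]
Final RIGHT: [golf, hotel, hotel, foxtrot, bravo, bravo]
i=0: L=golf R=golf -> agree -> golf
i=1: L=bravo=BASE, R=hotel -> take RIGHT -> hotel
i=2: L=bravo=BASE, R=hotel -> take RIGHT -> hotel
i=3: L=charlie, R=foxtrot=BASE -> take LEFT -> charlie
i=4: L=bravo R=bravo -> agree -> bravo
i=5: L=bravo R=bravo -> agree -> bravo
Index 2 -> hotel

Answer: hotel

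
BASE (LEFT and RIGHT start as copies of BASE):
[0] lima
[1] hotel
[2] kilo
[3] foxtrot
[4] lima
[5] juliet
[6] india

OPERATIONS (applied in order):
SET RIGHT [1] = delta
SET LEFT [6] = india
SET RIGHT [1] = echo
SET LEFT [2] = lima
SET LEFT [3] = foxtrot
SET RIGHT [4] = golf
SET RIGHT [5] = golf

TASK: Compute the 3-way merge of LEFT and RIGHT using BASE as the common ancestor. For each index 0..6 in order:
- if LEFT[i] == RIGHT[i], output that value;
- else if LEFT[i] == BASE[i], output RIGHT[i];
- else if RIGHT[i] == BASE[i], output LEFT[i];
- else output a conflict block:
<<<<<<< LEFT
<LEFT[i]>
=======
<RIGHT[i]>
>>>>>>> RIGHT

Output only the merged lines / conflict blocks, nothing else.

Answer: lima
echo
lima
foxtrot
golf
golf
india

Derivation:
Final LEFT:  [lima, hotel, lima, foxtrot, lima, juliet, india]
Final RIGHT: [lima, echo, kilo, foxtrot, golf, golf, india]
i=0: L=lima R=lima -> agree -> lima
i=1: L=hotel=BASE, R=echo -> take RIGHT -> echo
i=2: L=lima, R=kilo=BASE -> take LEFT -> lima
i=3: L=foxtrot R=foxtrot -> agree -> foxtrot
i=4: L=lima=BASE, R=golf -> take RIGHT -> golf
i=5: L=juliet=BASE, R=golf -> take RIGHT -> golf
i=6: L=india R=india -> agree -> india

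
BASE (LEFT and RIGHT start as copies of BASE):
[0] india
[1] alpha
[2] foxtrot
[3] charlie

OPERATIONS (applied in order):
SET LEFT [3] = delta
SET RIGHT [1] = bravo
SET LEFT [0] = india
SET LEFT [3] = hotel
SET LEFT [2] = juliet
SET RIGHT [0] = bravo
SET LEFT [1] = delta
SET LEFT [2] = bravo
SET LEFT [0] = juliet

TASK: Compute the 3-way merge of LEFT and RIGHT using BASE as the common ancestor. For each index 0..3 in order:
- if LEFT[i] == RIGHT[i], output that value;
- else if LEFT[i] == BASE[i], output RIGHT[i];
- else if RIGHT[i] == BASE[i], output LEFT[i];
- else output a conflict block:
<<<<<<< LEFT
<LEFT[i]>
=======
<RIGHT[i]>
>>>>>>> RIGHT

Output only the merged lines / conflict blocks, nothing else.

Final LEFT:  [juliet, delta, bravo, hotel]
Final RIGHT: [bravo, bravo, foxtrot, charlie]
i=0: BASE=india L=juliet R=bravo all differ -> CONFLICT
i=1: BASE=alpha L=delta R=bravo all differ -> CONFLICT
i=2: L=bravo, R=foxtrot=BASE -> take LEFT -> bravo
i=3: L=hotel, R=charlie=BASE -> take LEFT -> hotel

Answer: <<<<<<< LEFT
juliet
=======
bravo
>>>>>>> RIGHT
<<<<<<< LEFT
delta
=======
bravo
>>>>>>> RIGHT
bravo
hotel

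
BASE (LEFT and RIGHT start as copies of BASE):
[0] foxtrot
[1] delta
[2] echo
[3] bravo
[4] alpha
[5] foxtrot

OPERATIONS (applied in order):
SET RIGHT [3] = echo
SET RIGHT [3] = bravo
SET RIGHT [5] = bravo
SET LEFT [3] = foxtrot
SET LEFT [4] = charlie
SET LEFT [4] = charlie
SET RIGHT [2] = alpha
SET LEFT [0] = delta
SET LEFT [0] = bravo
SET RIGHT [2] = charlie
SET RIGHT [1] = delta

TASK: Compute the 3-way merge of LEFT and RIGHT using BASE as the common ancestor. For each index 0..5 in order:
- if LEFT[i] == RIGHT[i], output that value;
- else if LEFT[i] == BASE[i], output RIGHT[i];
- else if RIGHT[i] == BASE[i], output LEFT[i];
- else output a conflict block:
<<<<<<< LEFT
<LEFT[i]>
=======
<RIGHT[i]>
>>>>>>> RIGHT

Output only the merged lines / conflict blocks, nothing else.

Final LEFT:  [bravo, delta, echo, foxtrot, charlie, foxtrot]
Final RIGHT: [foxtrot, delta, charlie, bravo, alpha, bravo]
i=0: L=bravo, R=foxtrot=BASE -> take LEFT -> bravo
i=1: L=delta R=delta -> agree -> delta
i=2: L=echo=BASE, R=charlie -> take RIGHT -> charlie
i=3: L=foxtrot, R=bravo=BASE -> take LEFT -> foxtrot
i=4: L=charlie, R=alpha=BASE -> take LEFT -> charlie
i=5: L=foxtrot=BASE, R=bravo -> take RIGHT -> bravo

Answer: bravo
delta
charlie
foxtrot
charlie
bravo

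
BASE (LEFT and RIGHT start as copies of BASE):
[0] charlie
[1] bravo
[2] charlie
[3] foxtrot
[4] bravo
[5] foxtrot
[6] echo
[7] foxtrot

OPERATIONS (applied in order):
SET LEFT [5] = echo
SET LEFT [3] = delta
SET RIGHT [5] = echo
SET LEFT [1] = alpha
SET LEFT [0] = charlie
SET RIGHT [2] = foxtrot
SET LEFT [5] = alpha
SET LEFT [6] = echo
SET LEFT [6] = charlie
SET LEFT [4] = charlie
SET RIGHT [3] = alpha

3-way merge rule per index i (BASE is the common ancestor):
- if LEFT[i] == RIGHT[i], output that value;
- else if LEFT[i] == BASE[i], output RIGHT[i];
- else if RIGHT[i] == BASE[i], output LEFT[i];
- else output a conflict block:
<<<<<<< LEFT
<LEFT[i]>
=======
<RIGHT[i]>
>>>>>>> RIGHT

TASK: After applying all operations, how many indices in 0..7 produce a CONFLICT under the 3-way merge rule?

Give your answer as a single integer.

Answer: 2

Derivation:
Final LEFT:  [charlie, alpha, charlie, delta, charlie, alpha, charlie, foxtrot]
Final RIGHT: [charlie, bravo, foxtrot, alpha, bravo, echo, echo, foxtrot]
i=0: L=charlie R=charlie -> agree -> charlie
i=1: L=alpha, R=bravo=BASE -> take LEFT -> alpha
i=2: L=charlie=BASE, R=foxtrot -> take RIGHT -> foxtrot
i=3: BASE=foxtrot L=delta R=alpha all differ -> CONFLICT
i=4: L=charlie, R=bravo=BASE -> take LEFT -> charlie
i=5: BASE=foxtrot L=alpha R=echo all differ -> CONFLICT
i=6: L=charlie, R=echo=BASE -> take LEFT -> charlie
i=7: L=foxtrot R=foxtrot -> agree -> foxtrot
Conflict count: 2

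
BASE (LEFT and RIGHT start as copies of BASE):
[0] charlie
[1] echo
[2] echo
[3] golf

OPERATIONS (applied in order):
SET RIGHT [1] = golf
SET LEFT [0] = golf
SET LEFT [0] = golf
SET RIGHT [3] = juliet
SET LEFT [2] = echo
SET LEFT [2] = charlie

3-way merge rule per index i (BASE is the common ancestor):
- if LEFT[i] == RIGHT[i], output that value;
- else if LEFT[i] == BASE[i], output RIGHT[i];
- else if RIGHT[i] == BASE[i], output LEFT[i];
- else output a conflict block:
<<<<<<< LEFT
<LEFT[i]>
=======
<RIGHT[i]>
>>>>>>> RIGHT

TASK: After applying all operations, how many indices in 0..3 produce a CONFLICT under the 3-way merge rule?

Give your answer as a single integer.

Answer: 0

Derivation:
Final LEFT:  [golf, echo, charlie, golf]
Final RIGHT: [charlie, golf, echo, juliet]
i=0: L=golf, R=charlie=BASE -> take LEFT -> golf
i=1: L=echo=BASE, R=golf -> take RIGHT -> golf
i=2: L=charlie, R=echo=BASE -> take LEFT -> charlie
i=3: L=golf=BASE, R=juliet -> take RIGHT -> juliet
Conflict count: 0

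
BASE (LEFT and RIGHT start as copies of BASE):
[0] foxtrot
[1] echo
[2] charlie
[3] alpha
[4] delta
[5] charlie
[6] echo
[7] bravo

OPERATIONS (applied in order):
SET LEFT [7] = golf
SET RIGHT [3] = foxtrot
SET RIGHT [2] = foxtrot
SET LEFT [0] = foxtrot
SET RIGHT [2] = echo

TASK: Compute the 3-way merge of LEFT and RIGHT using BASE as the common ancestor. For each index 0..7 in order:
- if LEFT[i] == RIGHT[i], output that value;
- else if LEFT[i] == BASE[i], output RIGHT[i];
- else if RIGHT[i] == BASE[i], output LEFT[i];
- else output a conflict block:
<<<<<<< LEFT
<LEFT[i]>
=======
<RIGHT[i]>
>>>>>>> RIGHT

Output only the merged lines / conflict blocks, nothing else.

Final LEFT:  [foxtrot, echo, charlie, alpha, delta, charlie, echo, golf]
Final RIGHT: [foxtrot, echo, echo, foxtrot, delta, charlie, echo, bravo]
i=0: L=foxtrot R=foxtrot -> agree -> foxtrot
i=1: L=echo R=echo -> agree -> echo
i=2: L=charlie=BASE, R=echo -> take RIGHT -> echo
i=3: L=alpha=BASE, R=foxtrot -> take RIGHT -> foxtrot
i=4: L=delta R=delta -> agree -> delta
i=5: L=charlie R=charlie -> agree -> charlie
i=6: L=echo R=echo -> agree -> echo
i=7: L=golf, R=bravo=BASE -> take LEFT -> golf

Answer: foxtrot
echo
echo
foxtrot
delta
charlie
echo
golf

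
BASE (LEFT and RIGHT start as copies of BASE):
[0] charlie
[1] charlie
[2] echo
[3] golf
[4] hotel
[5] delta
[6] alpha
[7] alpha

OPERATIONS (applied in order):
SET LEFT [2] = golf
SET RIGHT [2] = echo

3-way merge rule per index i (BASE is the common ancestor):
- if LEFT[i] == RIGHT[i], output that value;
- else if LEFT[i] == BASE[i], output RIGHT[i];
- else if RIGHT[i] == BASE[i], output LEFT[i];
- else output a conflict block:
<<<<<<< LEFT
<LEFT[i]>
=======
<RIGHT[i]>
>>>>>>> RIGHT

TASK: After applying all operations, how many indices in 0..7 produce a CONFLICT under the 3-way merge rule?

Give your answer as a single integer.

Final LEFT:  [charlie, charlie, golf, golf, hotel, delta, alpha, alpha]
Final RIGHT: [charlie, charlie, echo, golf, hotel, delta, alpha, alpha]
i=0: L=charlie R=charlie -> agree -> charlie
i=1: L=charlie R=charlie -> agree -> charlie
i=2: L=golf, R=echo=BASE -> take LEFT -> golf
i=3: L=golf R=golf -> agree -> golf
i=4: L=hotel R=hotel -> agree -> hotel
i=5: L=delta R=delta -> agree -> delta
i=6: L=alpha R=alpha -> agree -> alpha
i=7: L=alpha R=alpha -> agree -> alpha
Conflict count: 0

Answer: 0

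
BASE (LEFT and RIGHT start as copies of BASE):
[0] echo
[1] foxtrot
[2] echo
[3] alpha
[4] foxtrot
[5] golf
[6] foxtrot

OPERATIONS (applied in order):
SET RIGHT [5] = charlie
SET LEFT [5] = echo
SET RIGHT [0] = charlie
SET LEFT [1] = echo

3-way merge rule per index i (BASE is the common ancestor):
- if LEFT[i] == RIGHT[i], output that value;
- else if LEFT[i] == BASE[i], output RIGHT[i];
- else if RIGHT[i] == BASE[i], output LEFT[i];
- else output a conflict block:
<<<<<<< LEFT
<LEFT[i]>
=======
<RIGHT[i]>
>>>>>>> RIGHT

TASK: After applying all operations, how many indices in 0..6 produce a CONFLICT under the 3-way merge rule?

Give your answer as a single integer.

Answer: 1

Derivation:
Final LEFT:  [echo, echo, echo, alpha, foxtrot, echo, foxtrot]
Final RIGHT: [charlie, foxtrot, echo, alpha, foxtrot, charlie, foxtrot]
i=0: L=echo=BASE, R=charlie -> take RIGHT -> charlie
i=1: L=echo, R=foxtrot=BASE -> take LEFT -> echo
i=2: L=echo R=echo -> agree -> echo
i=3: L=alpha R=alpha -> agree -> alpha
i=4: L=foxtrot R=foxtrot -> agree -> foxtrot
i=5: BASE=golf L=echo R=charlie all differ -> CONFLICT
i=6: L=foxtrot R=foxtrot -> agree -> foxtrot
Conflict count: 1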